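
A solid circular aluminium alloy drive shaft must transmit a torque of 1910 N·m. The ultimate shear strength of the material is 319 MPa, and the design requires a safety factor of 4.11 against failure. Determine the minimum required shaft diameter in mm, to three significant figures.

Allowable shear stress τ_allow = 319/4.11 = 77.62 MPa.
For a solid shaft τ = 16T/(πd³), so d³ = 16T/(π τ_allow) = 16×1910000/(π×77.62) = 125300 mm³.
d = (125300)^(1/3) = 50.04 mm.

d = 50.0 mm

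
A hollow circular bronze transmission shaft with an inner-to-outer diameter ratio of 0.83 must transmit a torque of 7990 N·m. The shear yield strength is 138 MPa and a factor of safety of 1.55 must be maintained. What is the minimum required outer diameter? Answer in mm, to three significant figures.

τ_allow = 138/1.55 = 89.03 MPa.
For a hollow shaft τ = 16T/[πd_o³(1−k⁴)] with k = 0.83, so 1−k⁴ = 0.5254.
d_o³ = 16T/[π τ_allow (1−k⁴)] = 16×7990000/(π×89.03×0.5254) = 869900 mm³.
d_o = 95.46 mm.

d_o = 95.5 mm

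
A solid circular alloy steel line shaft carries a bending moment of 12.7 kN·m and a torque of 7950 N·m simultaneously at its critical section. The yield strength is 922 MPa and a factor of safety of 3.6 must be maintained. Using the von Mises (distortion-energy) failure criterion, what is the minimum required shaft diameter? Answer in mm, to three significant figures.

d = 83.1 mm

σ_allow = σ_y/n = 922/3.6 = 256.1 MPa.
For a solid shaft σ_b = 32M/(πd³) and τ = 16T/(πd³), so the von Mises stress is σ' = (16/πd³)·√(4M²+3T²).
√(4M²+3T²) = √(4×(1.270×10^7)² + 3×(7.950×10^6)²) = 2.889×10^7 N·mm.
d³ = 16×2.889×10^7/(π×256.1) = 574500 mm³.
d = 83.13 mm.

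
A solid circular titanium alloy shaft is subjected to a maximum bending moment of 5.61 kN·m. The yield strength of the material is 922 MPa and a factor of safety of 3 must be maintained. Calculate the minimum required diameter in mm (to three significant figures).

d = 57.1 mm

σ_allow = 922/3 = 307.3 MPa.
For a solid circular section σ = 32M/(πd³), so d³ = 32M/(π σ_allow) = 32×5610000/(π×307.3) = 185900 mm³.
d = 57.08 mm.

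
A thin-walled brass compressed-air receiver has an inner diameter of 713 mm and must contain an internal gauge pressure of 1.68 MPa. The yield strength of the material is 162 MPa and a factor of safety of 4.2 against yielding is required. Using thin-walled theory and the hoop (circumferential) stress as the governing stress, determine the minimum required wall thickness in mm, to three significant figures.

t = 15.5 mm

σ_allow = 162/4.2 = 38.57 MPa.
Hoop stress σ_h = pD/(2t), so t = pD/(2σ_allow) = 1.68×713/(2×38.57) = 15.53 mm.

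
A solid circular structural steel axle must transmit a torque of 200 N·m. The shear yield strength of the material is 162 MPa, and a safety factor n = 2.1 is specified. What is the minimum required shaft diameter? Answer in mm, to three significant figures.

d = 23.6 mm

Allowable shear stress τ_allow = 162/2.1 = 77.14 MPa.
For a solid shaft τ = 16T/(πd³), so d³ = 16T/(π τ_allow) = 16×200000/(π×77.14) = 13200 mm³.
d = (13200)^(1/3) = 23.64 mm.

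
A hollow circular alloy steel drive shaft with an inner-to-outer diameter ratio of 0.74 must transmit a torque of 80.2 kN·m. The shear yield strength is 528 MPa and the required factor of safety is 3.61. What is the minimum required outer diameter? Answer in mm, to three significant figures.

d_o = 159 mm

τ_allow = 528/3.61 = 146.3 MPa.
For a hollow shaft τ = 16T/[πd_o³(1−k⁴)] with k = 0.74, so 1−k⁴ = 0.7001.
d_o³ = 16T/[π τ_allow (1−k⁴)] = 16×8.0200×10^7/(π×146.3×0.7001) = 3.989×10^6 mm³.
d_o = 158.6 mm.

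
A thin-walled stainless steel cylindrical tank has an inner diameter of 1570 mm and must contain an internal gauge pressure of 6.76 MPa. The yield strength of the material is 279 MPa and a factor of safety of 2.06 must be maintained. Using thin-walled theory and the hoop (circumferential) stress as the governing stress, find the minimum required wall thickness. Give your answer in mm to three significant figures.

σ_allow = 279/2.06 = 135.4 MPa.
Hoop stress σ_h = pD/(2t), so t = pD/(2σ_allow) = 6.76×1570/(2×135.4) = 39.18 mm.

t = 39.2 mm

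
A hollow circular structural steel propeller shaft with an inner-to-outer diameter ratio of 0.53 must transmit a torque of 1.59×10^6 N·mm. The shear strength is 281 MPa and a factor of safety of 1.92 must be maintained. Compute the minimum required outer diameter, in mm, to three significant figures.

d_o = 39.2 mm

τ_allow = 281/1.92 = 146.4 MPa.
For a hollow shaft τ = 16T/[πd_o³(1−k⁴)] with k = 0.53, so 1−k⁴ = 0.9211.
d_o³ = 16T/[π τ_allow (1−k⁴)] = 16×1590000/(π×146.4×0.9211) = 60070 mm³.
d_o = 39.16 mm.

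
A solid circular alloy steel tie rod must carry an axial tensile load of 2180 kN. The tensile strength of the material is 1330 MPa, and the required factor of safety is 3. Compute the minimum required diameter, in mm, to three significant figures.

Allowable stress σ_allow = 1330/3 = 443.3 MPa.
Required area A = F/σ_allow = 2180000/443.3 = 4917 mm².
A = πd²/4 → d = √(4A/π) = 79.13 mm.

d = 79.1 mm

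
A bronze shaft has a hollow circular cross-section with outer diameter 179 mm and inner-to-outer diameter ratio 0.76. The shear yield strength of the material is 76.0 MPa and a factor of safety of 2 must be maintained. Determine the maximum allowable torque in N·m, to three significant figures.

T_allow = 28500 N·m

τ_allow = 76.0/2 = 38.00 MPa.
For a hollow shaft T_allow = τ_allow·πd_o³(1−k⁴)/16 with 1−k⁴ = 0.6664, so πd_o³(1−k⁴)/16 = 750400 mm³.
T_allow = 38.00×750400 = 2.852×10^7 N·mm = 28520 N·m.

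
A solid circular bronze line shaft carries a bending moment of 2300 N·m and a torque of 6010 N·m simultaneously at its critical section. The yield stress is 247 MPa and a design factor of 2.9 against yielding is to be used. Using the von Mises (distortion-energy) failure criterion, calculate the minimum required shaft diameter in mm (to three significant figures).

d = 88.0 mm

σ_allow = σ_y/n = 247/2.9 = 85.17 MPa.
For a solid shaft σ_b = 32M/(πd³) and τ = 16T/(πd³), so the von Mises stress is σ' = (16/πd³)·√(4M²+3T²).
√(4M²+3T²) = √(4×(2.300×10^6)² + 3×(6.010×10^6)²) = 1.138×10^7 N·mm.
d³ = 16×1.138×10^7/(π×85.17) = 680500 mm³.
d = 87.96 mm.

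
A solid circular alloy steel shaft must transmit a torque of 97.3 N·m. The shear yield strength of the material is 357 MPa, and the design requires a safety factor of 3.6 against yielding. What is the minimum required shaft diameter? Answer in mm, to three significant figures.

d = 17.1 mm

Allowable shear stress τ_allow = 357/3.6 = 99.17 MPa.
For a solid shaft τ = 16T/(πd³), so d³ = 16T/(π τ_allow) = 16×97300/(π×99.17) = 4997 mm³.
d = (4997)^(1/3) = 17.10 mm.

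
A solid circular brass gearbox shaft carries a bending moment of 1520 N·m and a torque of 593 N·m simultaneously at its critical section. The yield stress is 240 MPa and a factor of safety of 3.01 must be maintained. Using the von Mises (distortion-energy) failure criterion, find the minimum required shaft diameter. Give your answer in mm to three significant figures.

d = 59.0 mm

σ_allow = σ_y/n = 240/3.01 = 79.73 MPa.
For a solid shaft σ_b = 32M/(πd³) and τ = 16T/(πd³), so the von Mises stress is σ' = (16/πd³)·√(4M²+3T²).
√(4M²+3T²) = √(4×(1.520×10^6)² + 3×(593000)²) = 3.209×10^6 N·mm.
d³ = 16×3.209×10^6/(π×79.73) = 205000 mm³.
d = 58.96 mm.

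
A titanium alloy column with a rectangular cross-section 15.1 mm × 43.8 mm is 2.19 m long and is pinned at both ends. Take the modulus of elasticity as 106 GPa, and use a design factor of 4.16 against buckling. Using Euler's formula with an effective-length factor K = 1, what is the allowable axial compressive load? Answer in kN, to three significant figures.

Buckling occurs about the weak axis: I_min = h·b³/12 = 43.8×15.1³/12 = 12570 mm⁴ (b = 15.1 mm is the smaller dimension).
Effective length L_e = KL = 1×2.19 m = 2190 mm.
Euler critical load P_cr = π²EI/L_e² = π²×106000×12570/2190² = 2741 N.
P_allow = P_cr/n = 2741/4.16 = 658.9 N.

P_allow = 0.659 kN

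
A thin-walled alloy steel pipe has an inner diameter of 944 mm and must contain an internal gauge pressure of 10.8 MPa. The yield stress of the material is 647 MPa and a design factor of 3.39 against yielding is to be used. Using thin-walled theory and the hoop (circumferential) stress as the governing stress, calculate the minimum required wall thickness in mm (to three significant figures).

σ_allow = 647/3.39 = 190.9 MPa.
Hoop stress σ_h = pD/(2t), so t = pD/(2σ_allow) = 10.8×944/(2×190.9) = 26.71 mm.

t = 26.7 mm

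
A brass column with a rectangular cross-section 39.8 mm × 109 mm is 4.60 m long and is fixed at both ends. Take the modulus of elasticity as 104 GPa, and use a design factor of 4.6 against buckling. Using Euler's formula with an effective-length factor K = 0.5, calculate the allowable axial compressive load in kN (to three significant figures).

Buckling occurs about the weak axis: I_min = h·b³/12 = 109×39.8³/12 = 572700 mm⁴ (b = 39.8 mm is the smaller dimension).
Effective length L_e = KL = 0.5×4.60 m = 2300 mm.
Euler critical load P_cr = π²EI/L_e² = π²×104000×572700/2300² = 111100 N.
P_allow = P_cr/n = 111100/4.6 = 24160 N.

P_allow = 24.2 kN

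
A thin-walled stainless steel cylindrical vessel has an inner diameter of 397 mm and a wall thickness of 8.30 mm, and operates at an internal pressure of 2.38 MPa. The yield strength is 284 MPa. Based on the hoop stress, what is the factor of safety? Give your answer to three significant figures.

σ_h = pD/(2t) = 2.38×397/(2×8.30) = 56.92 MPa.
n = 284/56.92 = 4.990.

n = 4.99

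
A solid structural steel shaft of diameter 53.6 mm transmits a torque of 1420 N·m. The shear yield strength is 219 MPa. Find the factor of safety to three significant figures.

n = 4.66

τ = 16T/(πd³) = 16×1420000/(π×53.6³) = 46.96 MPa.
n = τ_limit/τ = 219/46.96 = 4.663.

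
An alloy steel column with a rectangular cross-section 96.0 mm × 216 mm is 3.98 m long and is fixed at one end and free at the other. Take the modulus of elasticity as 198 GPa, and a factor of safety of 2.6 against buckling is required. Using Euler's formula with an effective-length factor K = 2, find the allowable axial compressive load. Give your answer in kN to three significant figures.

P_allow = 189 kN

Buckling occurs about the weak axis: I_min = h·b³/12 = 216×96.0³/12 = 1.593×10^7 mm⁴ (b = 96.0 mm is the smaller dimension).
Effective length L_e = KL = 2×3.98 m = 7960 mm.
Euler critical load P_cr = π²EI/L_e² = π²×198000×1.593×10^7/7960² = 491200 N.
P_allow = P_cr/n = 491200/2.6 = 188900 N.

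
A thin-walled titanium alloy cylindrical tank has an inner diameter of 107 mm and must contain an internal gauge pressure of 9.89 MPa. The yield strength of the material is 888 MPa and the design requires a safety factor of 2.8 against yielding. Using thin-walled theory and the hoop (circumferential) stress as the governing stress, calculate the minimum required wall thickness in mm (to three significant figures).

σ_allow = 888/2.8 = 317.1 MPa.
Hoop stress σ_h = pD/(2t), so t = pD/(2σ_allow) = 9.89×107/(2×317.1) = 1.668 mm.

t = 1.67 mm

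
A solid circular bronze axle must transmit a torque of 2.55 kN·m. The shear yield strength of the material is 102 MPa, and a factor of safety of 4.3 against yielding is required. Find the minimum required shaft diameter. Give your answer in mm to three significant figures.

Allowable shear stress τ_allow = 102/4.3 = 23.72 MPa.
For a solid shaft τ = 16T/(πd³), so d³ = 16T/(π τ_allow) = 16×2550000/(π×23.72) = 547500 mm³.
d = (547500)^(1/3) = 81.81 mm.

d = 81.8 mm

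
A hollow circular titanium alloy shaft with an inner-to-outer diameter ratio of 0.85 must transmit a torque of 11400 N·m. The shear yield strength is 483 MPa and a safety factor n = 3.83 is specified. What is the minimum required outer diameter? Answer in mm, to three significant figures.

d_o = 98.8 mm

τ_allow = 483/3.83 = 126.1 MPa.
For a hollow shaft τ = 16T/[πd_o³(1−k⁴)] with k = 0.85, so 1−k⁴ = 0.4780.
d_o³ = 16T/[π τ_allow (1−k⁴)] = 16×1.1400×10^7/(π×126.1×0.4780) = 963200 mm³.
d_o = 98.76 mm.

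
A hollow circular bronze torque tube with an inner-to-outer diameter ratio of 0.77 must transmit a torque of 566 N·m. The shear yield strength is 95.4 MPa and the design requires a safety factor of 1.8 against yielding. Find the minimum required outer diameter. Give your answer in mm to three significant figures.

τ_allow = 95.4/1.8 = 53.00 MPa.
For a hollow shaft τ = 16T/[πd_o³(1−k⁴)] with k = 0.77, so 1−k⁴ = 0.6485.
d_o³ = 16T/[π τ_allow (1−k⁴)] = 16×566000/(π×53.00×0.6485) = 83870 mm³.
d_o = 43.77 mm.

d_o = 43.8 mm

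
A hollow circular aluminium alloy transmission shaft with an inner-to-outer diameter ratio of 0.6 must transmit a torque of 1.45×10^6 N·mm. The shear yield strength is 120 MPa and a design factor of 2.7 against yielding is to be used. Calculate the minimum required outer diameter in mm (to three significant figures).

τ_allow = 120/2.7 = 44.44 MPa.
For a hollow shaft τ = 16T/[πd_o³(1−k⁴)] with k = 0.6, so 1−k⁴ = 0.8704.
d_o³ = 16T/[π τ_allow (1−k⁴)] = 16×1450000/(π×44.44×0.8704) = 190900 mm³.
d_o = 57.58 mm.

d_o = 57.6 mm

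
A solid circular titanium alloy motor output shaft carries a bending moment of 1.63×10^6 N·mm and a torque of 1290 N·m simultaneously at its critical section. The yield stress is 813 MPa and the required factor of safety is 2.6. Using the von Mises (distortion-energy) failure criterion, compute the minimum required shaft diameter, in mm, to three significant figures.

σ_allow = σ_y/n = 813/2.6 = 312.7 MPa.
For a solid shaft σ_b = 32M/(πd³) and τ = 16T/(πd³), so the von Mises stress is σ' = (16/πd³)·√(4M²+3T²).
√(4M²+3T²) = √(4×(1.630×10^6)² + 3×(1.290×10^6)²) = 3.952×10^6 N·mm.
d³ = 16×3.952×10^6/(π×312.7) = 64370 mm³.
d = 40.08 mm.

d = 40.1 mm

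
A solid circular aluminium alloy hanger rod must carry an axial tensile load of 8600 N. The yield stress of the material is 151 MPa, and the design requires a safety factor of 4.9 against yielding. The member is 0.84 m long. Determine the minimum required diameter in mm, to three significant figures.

d = 18.9 mm

Allowable stress σ_allow = 151/4.9 = 30.82 MPa.
Required area A = F/σ_allow = 8600.0/30.82 = 279.1 mm².
A = πd²/4 → d = √(4A/π) = 18.85 mm.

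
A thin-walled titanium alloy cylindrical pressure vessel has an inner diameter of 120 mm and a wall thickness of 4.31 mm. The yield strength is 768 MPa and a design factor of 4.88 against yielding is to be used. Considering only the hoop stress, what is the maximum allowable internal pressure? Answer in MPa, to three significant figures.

p_allow = 11.3 MPa

σ_allow = 768/4.88 = 157.4 MPa.
σ_h = pD/(2t) → p_allow = 2σ_allow t/D = 2×157.4×4.31/120 = 11.30 MPa.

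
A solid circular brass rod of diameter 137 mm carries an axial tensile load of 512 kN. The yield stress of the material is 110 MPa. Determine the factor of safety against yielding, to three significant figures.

n = 3.17

A = πd²/4 = 14740 mm².
σ = F/A = 512000/14740 = 34.73 MPa.
n = 110/34.73 = 3.167.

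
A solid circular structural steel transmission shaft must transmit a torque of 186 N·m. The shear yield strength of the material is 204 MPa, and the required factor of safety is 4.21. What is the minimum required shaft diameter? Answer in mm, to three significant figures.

d = 26.9 mm

Allowable shear stress τ_allow = 204/4.21 = 48.46 MPa.
For a solid shaft τ = 16T/(πd³), so d³ = 16T/(π τ_allow) = 16×186000/(π×48.46) = 19550 mm³.
d = (19550)^(1/3) = 26.94 mm.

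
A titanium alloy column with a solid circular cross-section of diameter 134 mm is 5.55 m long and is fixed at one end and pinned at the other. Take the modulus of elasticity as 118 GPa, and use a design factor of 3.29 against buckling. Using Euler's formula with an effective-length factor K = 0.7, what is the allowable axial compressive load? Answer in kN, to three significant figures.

I = πd⁴/64 = π×134⁴/64 = 1.583×10^7 mm⁴.
Effective length L_e = KL = 0.7×5.55 m = 3885 mm.
Euler critical load P_cr = π²EI/L_e² = π²×118000×1.583×10^7/3885² = 1.221×10^6 N.
P_allow = P_cr/n = 1.221×10^6/3.29 = 371200 N.

P_allow = 371 kN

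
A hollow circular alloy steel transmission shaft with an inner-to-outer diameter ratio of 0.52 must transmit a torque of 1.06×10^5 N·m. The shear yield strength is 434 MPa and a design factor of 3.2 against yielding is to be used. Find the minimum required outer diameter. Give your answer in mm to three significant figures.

d_o = 163 mm

τ_allow = 434/3.2 = 135.6 MPa.
For a hollow shaft τ = 16T/[πd_o³(1−k⁴)] with k = 0.52, so 1−k⁴ = 0.9269.
d_o³ = 16T/[π τ_allow (1−k⁴)] = 16×1.0600×10^8/(π×135.6×0.9269) = 4.294×10^6 mm³.
d_o = 162.5 mm.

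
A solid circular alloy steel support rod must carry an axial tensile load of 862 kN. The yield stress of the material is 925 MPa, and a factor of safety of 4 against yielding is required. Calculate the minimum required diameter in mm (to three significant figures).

d = 68.9 mm

Allowable stress σ_allow = 925/4 = 231.2 MPa.
Required area A = F/σ_allow = 862000/231.2 = 3728 mm².
A = πd²/4 → d = √(4A/π) = 68.89 mm.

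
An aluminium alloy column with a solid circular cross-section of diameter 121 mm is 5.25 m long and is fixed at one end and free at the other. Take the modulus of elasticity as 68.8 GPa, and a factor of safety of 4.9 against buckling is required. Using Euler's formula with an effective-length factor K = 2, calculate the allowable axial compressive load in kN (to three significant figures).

P_allow = 13.2 kN

I = πd⁴/64 = π×121⁴/64 = 1.052×10^7 mm⁴.
Effective length L_e = KL = 2×5.25 m = 10500 mm.
Euler critical load P_cr = π²EI/L_e² = π²×68800×1.052×10^7/10500² = 64810 N.
P_allow = P_cr/n = 64810/4.9 = 13230 N.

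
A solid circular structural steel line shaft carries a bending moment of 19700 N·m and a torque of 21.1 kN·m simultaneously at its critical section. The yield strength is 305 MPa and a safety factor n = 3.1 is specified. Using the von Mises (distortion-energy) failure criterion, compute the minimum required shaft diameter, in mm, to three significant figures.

d = 141 mm

σ_allow = σ_y/n = 305/3.1 = 98.39 MPa.
For a solid shaft σ_b = 32M/(πd³) and τ = 16T/(πd³), so the von Mises stress is σ' = (16/πd³)·√(4M²+3T²).
√(4M²+3T²) = √(4×(1.970×10^7)² + 3×(2.110×10^7)²) = 5.374×10^7 N·mm.
d³ = 16×5.374×10^7/(π×98.39) = 2.782×10^6 mm³.
d = 140.6 mm.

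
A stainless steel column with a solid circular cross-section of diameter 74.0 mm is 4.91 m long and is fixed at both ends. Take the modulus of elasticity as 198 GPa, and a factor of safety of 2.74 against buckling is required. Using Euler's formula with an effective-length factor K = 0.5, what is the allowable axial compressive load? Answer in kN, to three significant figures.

I = πd⁴/64 = π×74.0⁴/64 = 1.472×10^6 mm⁴.
Effective length L_e = KL = 0.5×4.91 m = 2455 mm.
Euler critical load P_cr = π²EI/L_e² = π²×198000×1.472×10^6/2455² = 477300 N.
P_allow = P_cr/n = 477300/2.74 = 174200 N.

P_allow = 174 kN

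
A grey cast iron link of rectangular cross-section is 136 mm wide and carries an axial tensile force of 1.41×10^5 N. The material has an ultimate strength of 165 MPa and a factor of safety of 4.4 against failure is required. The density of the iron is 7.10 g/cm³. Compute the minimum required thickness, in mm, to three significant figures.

σ_allow = 165/4.4 = 37.50 MPa.
Required area A = F/σ_allow = 141000/37.50 = 3760 mm².
t = A/w = 3760/136 = 27.65 mm.

t = 27.6 mm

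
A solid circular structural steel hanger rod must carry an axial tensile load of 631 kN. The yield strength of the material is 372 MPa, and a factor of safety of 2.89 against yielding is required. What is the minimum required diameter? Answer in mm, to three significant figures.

d = 79.0 mm

Allowable stress σ_allow = 372/2.89 = 128.7 MPa.
Required area A = F/σ_allow = 631000/128.7 = 4902 mm².
A = πd²/4 → d = √(4A/π) = 79.00 mm.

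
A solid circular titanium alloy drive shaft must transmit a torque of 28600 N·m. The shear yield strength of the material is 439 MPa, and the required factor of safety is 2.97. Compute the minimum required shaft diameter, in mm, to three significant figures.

Allowable shear stress τ_allow = 439/2.97 = 147.8 MPa.
For a solid shaft τ = 16T/(πd³), so d³ = 16T/(π τ_allow) = 16×2.8600×10^7/(π×147.8) = 985400 mm³.
d = (985400)^(1/3) = 99.51 mm.

d = 99.5 mm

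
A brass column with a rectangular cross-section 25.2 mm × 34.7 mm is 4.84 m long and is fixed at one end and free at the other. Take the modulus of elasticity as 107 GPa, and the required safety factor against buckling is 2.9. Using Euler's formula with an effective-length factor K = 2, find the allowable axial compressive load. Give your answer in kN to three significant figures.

Buckling occurs about the weak axis: I_min = h·b³/12 = 34.7×25.2³/12 = 46280 mm⁴ (b = 25.2 mm is the smaller dimension).
Effective length L_e = KL = 2×4.84 m = 9680 mm.
Euler critical load P_cr = π²EI/L_e² = π²×107000×46280/9680² = 521.5 N.
P_allow = P_cr/n = 521.5/2.9 = 179.8 N.

P_allow = 0.180 kN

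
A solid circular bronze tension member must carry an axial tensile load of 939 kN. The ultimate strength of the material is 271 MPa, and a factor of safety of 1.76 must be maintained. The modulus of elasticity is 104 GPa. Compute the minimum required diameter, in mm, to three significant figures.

d = 88.1 mm

Allowable stress σ_allow = 271/1.76 = 154.0 MPa.
Required area A = F/σ_allow = 939000/154.0 = 6098 mm².
A = πd²/4 → d = √(4A/π) = 88.12 mm.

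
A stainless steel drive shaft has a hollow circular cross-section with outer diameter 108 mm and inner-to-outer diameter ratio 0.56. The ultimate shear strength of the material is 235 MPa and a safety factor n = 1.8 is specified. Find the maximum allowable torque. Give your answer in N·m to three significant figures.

τ_allow = 235/1.8 = 130.6 MPa.
For a hollow shaft T_allow = τ_allow·πd_o³(1−k⁴)/16 with 1−k⁴ = 0.9017, so πd_o³(1−k⁴)/16 = 223000 mm³.
T_allow = 130.6×223000 = 2.912×10^7 N·mm = 29120 N·m.

T_allow = 29100 N·m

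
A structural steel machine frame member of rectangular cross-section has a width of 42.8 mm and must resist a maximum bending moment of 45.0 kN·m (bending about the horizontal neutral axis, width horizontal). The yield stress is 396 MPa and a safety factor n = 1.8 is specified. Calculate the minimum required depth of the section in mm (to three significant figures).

σ_allow = 396/1.8 = 220.0 MPa.
For a rectangular section σ = 6M/(bh²), so h² = 6M/(b σ_allow) = 6×4.5000×10^7/(42.8×220.0) = 28670 mm².
h = 169.3 mm.

h = 169 mm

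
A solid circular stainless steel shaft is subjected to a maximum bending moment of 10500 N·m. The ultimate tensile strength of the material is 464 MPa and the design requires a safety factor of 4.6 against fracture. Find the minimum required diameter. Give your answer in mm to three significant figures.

d = 102 mm

σ_allow = 464/4.6 = 100.9 MPa.
For a solid circular section σ = 32M/(πd³), so d³ = 32M/(π σ_allow) = 32×1.0500×10^7/(π×100.9) = 1.060×10^6 mm³.
d = 102.0 mm.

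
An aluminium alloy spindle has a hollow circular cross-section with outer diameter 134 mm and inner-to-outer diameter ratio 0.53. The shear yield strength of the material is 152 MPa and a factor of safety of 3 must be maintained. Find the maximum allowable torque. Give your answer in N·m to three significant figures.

T_allow = 22000 N·m

τ_allow = 152/3 = 50.67 MPa.
For a hollow shaft T_allow = τ_allow·πd_o³(1−k⁴)/16 with 1−k⁴ = 0.9211, so πd_o³(1−k⁴)/16 = 435200 mm³.
T_allow = 50.67×435200 = 2.205×10^7 N·mm = 22050 N·m.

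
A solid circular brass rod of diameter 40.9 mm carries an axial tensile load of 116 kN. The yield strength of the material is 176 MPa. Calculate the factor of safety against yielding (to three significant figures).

n = 1.99

A = πd²/4 = 1314 mm².
σ = F/A = 116000/1314 = 88.29 MPa.
n = 176/88.29 = 1.993.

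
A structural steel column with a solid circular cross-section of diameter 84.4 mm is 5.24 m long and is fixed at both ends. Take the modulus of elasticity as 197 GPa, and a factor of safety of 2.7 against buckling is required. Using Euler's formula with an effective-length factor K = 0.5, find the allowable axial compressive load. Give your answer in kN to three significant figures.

P_allow = 261 kN

I = πd⁴/64 = π×84.4⁴/64 = 2.491×10^6 mm⁴.
Effective length L_e = KL = 0.5×5.24 m = 2620 mm.
Euler critical load P_cr = π²EI/L_e² = π²×197000×2.491×10^6/2620² = 705500 N.
P_allow = P_cr/n = 705500/2.7 = 261300 N.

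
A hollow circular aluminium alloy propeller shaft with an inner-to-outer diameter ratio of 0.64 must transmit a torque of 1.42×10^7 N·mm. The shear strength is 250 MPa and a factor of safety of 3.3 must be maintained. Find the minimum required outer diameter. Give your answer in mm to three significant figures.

d_o = 105 mm

τ_allow = 250/3.3 = 75.76 MPa.
For a hollow shaft τ = 16T/[πd_o³(1−k⁴)] with k = 0.64, so 1−k⁴ = 0.8322.
d_o³ = 16T/[π τ_allow (1−k⁴)] = 16×1.4200×10^7/(π×75.76×0.8322) = 1.147×10^6 mm³.
d_o = 104.7 mm.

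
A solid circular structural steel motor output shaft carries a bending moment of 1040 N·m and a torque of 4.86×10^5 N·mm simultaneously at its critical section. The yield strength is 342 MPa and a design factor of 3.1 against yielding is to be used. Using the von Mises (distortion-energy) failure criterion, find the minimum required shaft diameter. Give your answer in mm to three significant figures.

d = 47.0 mm

σ_allow = σ_y/n = 342/3.1 = 110.3 MPa.
For a solid shaft σ_b = 32M/(πd³) and τ = 16T/(πd³), so the von Mises stress is σ' = (16/πd³)·√(4M²+3T²).
√(4M²+3T²) = √(4×(1.040×10^6)² + 3×(486000)²) = 2.244×10^6 N·mm.
d³ = 16×2.244×10^6/(π×110.3) = 103600 mm³.
d = 46.96 mm.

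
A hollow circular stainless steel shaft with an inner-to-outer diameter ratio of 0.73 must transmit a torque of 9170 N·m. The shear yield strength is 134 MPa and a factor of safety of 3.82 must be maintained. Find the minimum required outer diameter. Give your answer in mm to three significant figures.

d_o = 123 mm

τ_allow = 134/3.82 = 35.08 MPa.
For a hollow shaft τ = 16T/[πd_o³(1−k⁴)] with k = 0.73, so 1−k⁴ = 0.7160.
d_o³ = 16T/[π τ_allow (1−k⁴)] = 16×9170000/(π×35.08×0.7160) = 1.859×10^6 mm³.
d_o = 123.0 mm.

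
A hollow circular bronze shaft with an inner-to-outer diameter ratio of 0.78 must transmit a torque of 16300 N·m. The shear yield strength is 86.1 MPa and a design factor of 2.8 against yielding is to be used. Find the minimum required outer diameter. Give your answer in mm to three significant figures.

τ_allow = 86.1/2.8 = 30.75 MPa.
For a hollow shaft τ = 16T/[πd_o³(1−k⁴)] with k = 0.78, so 1−k⁴ = 0.6298.
d_o³ = 16T/[π τ_allow (1−k⁴)] = 16×1.6300×10^7/(π×30.75×0.6298) = 4.286×10^6 mm³.
d_o = 162.4 mm.

d_o = 162 mm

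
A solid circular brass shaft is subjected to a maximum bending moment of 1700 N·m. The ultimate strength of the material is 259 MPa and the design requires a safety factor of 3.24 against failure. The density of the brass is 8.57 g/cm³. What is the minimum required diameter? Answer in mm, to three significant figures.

d = 60.1 mm

σ_allow = 259/3.24 = 79.94 MPa.
For a solid circular section σ = 32M/(πd³), so d³ = 32M/(π σ_allow) = 32×1700000/(π×79.94) = 216600 mm³.
d = 60.06 mm.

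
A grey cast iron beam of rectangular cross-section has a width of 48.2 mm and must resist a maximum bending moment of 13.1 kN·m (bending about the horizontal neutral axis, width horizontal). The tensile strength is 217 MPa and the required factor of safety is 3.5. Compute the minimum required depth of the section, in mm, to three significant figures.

h = 162 mm

σ_allow = 217/3.5 = 62.00 MPa.
For a rectangular section σ = 6M/(bh²), so h² = 6M/(b σ_allow) = 6×1.3100×10^7/(48.2×62.00) = 26300 mm².
h = 162.2 mm.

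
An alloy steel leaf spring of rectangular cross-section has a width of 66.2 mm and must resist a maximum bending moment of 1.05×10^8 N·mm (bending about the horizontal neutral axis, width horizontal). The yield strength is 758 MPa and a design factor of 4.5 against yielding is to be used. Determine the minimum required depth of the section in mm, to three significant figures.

h = 238 mm

σ_allow = 758/4.5 = 168.4 MPa.
For a rectangular section σ = 6M/(bh²), so h² = 6M/(b σ_allow) = 6×1.0500×10^8/(66.2×168.4) = 56500 mm².
h = 237.7 mm.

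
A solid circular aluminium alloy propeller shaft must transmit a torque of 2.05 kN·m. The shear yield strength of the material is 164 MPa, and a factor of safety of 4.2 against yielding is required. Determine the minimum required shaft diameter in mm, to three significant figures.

Allowable shear stress τ_allow = 164/4.2 = 39.05 MPa.
For a solid shaft τ = 16T/(πd³), so d³ = 16T/(π τ_allow) = 16×2050000/(π×39.05) = 267400 mm³.
d = (267400)^(1/3) = 64.42 mm.

d = 64.4 mm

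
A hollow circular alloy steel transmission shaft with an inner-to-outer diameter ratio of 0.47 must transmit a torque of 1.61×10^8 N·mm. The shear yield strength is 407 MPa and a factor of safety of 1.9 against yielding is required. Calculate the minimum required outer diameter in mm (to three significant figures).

d_o = 159 mm

τ_allow = 407/1.9 = 214.2 MPa.
For a hollow shaft τ = 16T/[πd_o³(1−k⁴)] with k = 0.47, so 1−k⁴ = 0.9512.
d_o³ = 16T/[π τ_allow (1−k⁴)] = 16×1.6100×10^8/(π×214.2×0.9512) = 4.024×10^6 mm³.
d_o = 159.1 mm.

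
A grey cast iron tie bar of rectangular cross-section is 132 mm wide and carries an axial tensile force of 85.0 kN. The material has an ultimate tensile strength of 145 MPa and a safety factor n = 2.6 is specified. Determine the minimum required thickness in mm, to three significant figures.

σ_allow = 145/2.6 = 55.77 MPa.
Required area A = F/σ_allow = 85000/55.77 = 1524 mm².
t = A/w = 1524/132 = 11.55 mm.

t = 11.5 mm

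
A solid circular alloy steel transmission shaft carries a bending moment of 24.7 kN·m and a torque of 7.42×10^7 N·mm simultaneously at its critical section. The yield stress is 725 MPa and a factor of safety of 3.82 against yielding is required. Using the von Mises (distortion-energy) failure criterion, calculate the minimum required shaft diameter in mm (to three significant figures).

d = 155 mm

σ_allow = σ_y/n = 725/3.82 = 189.8 MPa.
For a solid shaft σ_b = 32M/(πd³) and τ = 16T/(πd³), so the von Mises stress is σ' = (16/πd³)·√(4M²+3T²).
√(4M²+3T²) = √(4×(2.470×10^7)² + 3×(7.420×10^7)²) = 1.377×10^8 N·mm.
d³ = 16×1.377×10^8/(π×189.8) = 3.695×10^6 mm³.
d = 154.6 mm.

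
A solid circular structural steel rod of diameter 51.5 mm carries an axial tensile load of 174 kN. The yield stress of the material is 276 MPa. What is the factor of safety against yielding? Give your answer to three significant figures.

A = πd²/4 = 2083 mm².
σ = F/A = 174000/2083 = 83.53 MPa.
n = 276/83.53 = 3.304.

n = 3.30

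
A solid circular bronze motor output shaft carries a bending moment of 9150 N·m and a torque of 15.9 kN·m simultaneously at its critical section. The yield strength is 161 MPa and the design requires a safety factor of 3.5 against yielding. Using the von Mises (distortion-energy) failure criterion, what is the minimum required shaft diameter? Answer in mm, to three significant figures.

d = 154 mm

σ_allow = σ_y/n = 161/3.5 = 46.00 MPa.
For a solid shaft σ_b = 32M/(πd³) and τ = 16T/(πd³), so the von Mises stress is σ' = (16/πd³)·√(4M²+3T²).
√(4M²+3T²) = √(4×(9.150×10^6)² + 3×(1.590×10^7)²) = 3.307×10^7 N·mm.
d³ = 16×3.307×10^7/(π×46.00) = 3.661×10^6 mm³.
d = 154.1 mm.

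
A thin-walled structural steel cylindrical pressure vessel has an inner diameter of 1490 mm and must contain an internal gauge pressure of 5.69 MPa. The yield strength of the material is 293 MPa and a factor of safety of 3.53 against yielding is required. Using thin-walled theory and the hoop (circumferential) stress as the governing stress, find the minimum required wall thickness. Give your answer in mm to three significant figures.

t = 51.1 mm

σ_allow = 293/3.53 = 83.00 MPa.
Hoop stress σ_h = pD/(2t), so t = pD/(2σ_allow) = 5.69×1490/(2×83.00) = 51.07 mm.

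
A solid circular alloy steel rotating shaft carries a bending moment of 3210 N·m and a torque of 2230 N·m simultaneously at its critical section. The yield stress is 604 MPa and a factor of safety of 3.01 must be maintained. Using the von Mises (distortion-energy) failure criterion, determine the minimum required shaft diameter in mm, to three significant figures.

σ_allow = σ_y/n = 604/3.01 = 200.7 MPa.
For a solid shaft σ_b = 32M/(πd³) and τ = 16T/(πd³), so the von Mises stress is σ' = (16/πd³)·√(4M²+3T²).
√(4M²+3T²) = √(4×(3.210×10^6)² + 3×(2.230×10^6)²) = 7.492×10^6 N·mm.
d³ = 16×7.492×10^6/(π×200.7) = 190200 mm³.
d = 57.51 mm.

d = 57.5 mm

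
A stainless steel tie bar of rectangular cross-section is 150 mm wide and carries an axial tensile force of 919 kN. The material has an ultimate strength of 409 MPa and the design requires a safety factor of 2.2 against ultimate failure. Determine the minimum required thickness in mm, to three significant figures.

t = 33.0 mm

σ_allow = 409/2.2 = 185.9 MPa.
Required area A = F/σ_allow = 919000/185.9 = 4943 mm².
t = A/w = 4943/150 = 32.96 mm.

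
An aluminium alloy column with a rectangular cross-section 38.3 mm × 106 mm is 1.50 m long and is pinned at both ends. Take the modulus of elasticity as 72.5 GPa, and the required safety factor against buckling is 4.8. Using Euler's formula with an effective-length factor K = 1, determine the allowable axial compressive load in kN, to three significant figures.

Buckling occurs about the weak axis: I_min = h·b³/12 = 106×38.3³/12 = 496300 mm⁴ (b = 38.3 mm is the smaller dimension).
Effective length L_e = KL = 1×1.50 m = 1500 mm.
Euler critical load P_cr = π²EI/L_e² = π²×72500×496300/1500² = 157800 N.
P_allow = P_cr/n = 157800/4.8 = 32880 N.

P_allow = 32.9 kN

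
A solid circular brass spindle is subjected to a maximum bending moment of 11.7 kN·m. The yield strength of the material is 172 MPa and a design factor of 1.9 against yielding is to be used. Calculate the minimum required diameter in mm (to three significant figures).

d = 110 mm

σ_allow = 172/1.9 = 90.53 MPa.
For a solid circular section σ = 32M/(πd³), so d³ = 32M/(π σ_allow) = 32×1.1700×10^7/(π×90.53) = 1.316×10^6 mm³.
d = 109.6 mm.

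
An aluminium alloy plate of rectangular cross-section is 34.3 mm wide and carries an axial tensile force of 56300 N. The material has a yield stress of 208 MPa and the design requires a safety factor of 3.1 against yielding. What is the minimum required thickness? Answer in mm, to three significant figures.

σ_allow = 208/3.1 = 67.10 MPa.
Required area A = F/σ_allow = 56300/67.10 = 839.1 mm².
t = A/w = 839.1/34.3 = 24.46 mm.

t = 24.5 mm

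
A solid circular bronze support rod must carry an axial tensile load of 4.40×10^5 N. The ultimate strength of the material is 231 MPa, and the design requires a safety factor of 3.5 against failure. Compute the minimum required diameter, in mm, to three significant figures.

d = 92.1 mm

Allowable stress σ_allow = 231/3.5 = 66.00 MPa.
Required area A = F/σ_allow = 440000/66.00 = 6667 mm².
A = πd²/4 → d = √(4A/π) = 92.13 mm.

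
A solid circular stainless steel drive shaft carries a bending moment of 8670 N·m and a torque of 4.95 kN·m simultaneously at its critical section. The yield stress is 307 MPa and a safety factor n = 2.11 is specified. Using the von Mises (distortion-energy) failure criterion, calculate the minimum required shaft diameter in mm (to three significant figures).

σ_allow = σ_y/n = 307/2.11 = 145.5 MPa.
For a solid shaft σ_b = 32M/(πd³) and τ = 16T/(πd³), so the von Mises stress is σ' = (16/πd³)·√(4M²+3T²).
√(4M²+3T²) = √(4×(8.670×10^6)² + 3×(4.950×10^6)²) = 1.934×10^7 N·mm.
d³ = 16×1.934×10^7/(π×145.5) = 677100 mm³.
d = 87.81 mm.

d = 87.8 mm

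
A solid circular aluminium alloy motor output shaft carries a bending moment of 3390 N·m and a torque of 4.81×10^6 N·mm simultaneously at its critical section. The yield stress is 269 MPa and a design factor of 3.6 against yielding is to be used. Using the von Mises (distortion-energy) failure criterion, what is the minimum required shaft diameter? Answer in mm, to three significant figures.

σ_allow = σ_y/n = 269/3.6 = 74.72 MPa.
For a solid shaft σ_b = 32M/(πd³) and τ = 16T/(πd³), so the von Mises stress is σ' = (16/πd³)·√(4M²+3T²).
√(4M²+3T²) = √(4×(3.390×10^6)² + 3×(4.810×10^6)²) = 1.074×10^7 N·mm.
d³ = 16×1.074×10^7/(π×74.72) = 732100 mm³.
d = 90.13 mm.

d = 90.1 mm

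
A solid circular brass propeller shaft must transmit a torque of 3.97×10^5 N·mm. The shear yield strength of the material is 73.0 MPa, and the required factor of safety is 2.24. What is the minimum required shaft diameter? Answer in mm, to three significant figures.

Allowable shear stress τ_allow = 73.0/2.24 = 32.59 MPa.
For a solid shaft τ = 16T/(πd³), so d³ = 16T/(π τ_allow) = 16×397000/(π×32.59) = 62040 mm³.
d = (62040)^(1/3) = 39.59 mm.

d = 39.6 mm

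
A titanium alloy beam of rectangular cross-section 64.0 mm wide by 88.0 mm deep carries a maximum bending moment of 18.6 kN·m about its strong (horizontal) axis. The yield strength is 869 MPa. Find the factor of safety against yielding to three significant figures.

Section modulus S = bh²/6 = 64.0×88.0²/6 = 82600 mm³.
σ = M/S = 1.8600×10^7/82600 = 225.2 MPa.
n = 869/225.2 = 3.859.

n = 3.86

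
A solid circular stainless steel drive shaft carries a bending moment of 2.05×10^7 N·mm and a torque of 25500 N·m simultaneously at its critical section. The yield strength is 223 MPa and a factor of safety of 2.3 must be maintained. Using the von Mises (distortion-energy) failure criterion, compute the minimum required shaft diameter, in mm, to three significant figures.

d = 147 mm

σ_allow = σ_y/n = 223/2.3 = 96.96 MPa.
For a solid shaft σ_b = 32M/(πd³) and τ = 16T/(πd³), so the von Mises stress is σ' = (16/πd³)·√(4M²+3T²).
√(4M²+3T²) = √(4×(2.050×10^7)² + 3×(2.550×10^7)²) = 6.026×10^7 N·mm.
d³ = 16×6.026×10^7/(π×96.96) = 3.166×10^6 mm³.
d = 146.8 mm.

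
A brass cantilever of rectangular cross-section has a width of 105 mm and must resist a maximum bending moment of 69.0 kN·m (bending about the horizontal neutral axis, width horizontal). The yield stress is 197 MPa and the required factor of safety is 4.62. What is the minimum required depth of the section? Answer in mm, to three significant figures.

h = 304 mm

σ_allow = 197/4.62 = 42.64 MPa.
For a rectangular section σ = 6M/(bh²), so h² = 6M/(b σ_allow) = 6×6.9000×10^7/(105×42.64) = 92470 mm².
h = 304.1 mm.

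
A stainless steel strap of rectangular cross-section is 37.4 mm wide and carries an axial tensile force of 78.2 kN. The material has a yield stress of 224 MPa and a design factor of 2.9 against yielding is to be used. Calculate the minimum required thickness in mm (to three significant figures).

t = 27.1 mm

σ_allow = 224/2.9 = 77.24 MPa.
Required area A = F/σ_allow = 78200/77.24 = 1012 mm².
t = A/w = 1012/37.4 = 27.07 mm.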